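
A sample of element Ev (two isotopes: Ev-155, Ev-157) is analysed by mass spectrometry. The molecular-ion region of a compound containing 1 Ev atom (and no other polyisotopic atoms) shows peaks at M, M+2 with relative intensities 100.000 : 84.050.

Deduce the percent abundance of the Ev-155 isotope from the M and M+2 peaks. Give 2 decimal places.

If p is the fraction of Ev that is Ev-155, then I(M+2)/I(M) = [C(1,1)·p^0·(1−p)] / p^1 = 1·(1−p)/p = 84.050/100.000 = 0.8405
(1−p)/p = 0.8405/1 = 0.8405  ⇒  p = 1/(1 + 0.8405) = 0.5433
Ev-155: 54.33%, Ev-157: 45.67%.

54.33%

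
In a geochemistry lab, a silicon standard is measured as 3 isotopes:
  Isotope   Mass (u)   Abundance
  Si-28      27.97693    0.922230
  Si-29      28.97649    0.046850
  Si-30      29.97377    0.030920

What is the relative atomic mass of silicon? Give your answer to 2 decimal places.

28.09 u

Average mass = Σ (abundance × isotope mass) = 0.922230 × 27.97693 + 0.046850 × 28.97649 + 0.030920 × 29.97377
= 25.801164 + 1.357549 + 0.926789 = 28.085502 u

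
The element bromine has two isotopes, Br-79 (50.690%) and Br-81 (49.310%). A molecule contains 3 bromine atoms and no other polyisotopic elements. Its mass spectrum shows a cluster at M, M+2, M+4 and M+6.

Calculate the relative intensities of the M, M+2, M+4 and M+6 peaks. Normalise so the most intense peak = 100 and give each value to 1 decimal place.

34.3 : 100.0 : 97.3 : 31.5

The 3 Br atoms are independent, so intensities follow the terms of (0.50690 + 0.49310)^3.
P(M) = 0.50690^3 = 0.130247
P(M+2) = 3 × 0.50690^2 × 0.49310^1 = 0.380103
P(M+4) = 3 × 0.50690^1 × 0.49310^2 = 0.369755
P(M+6) = 0.49310^3 = 0.119896
The M+2 peak is largest (0.380103); scaling to 100 gives 34.3 : 100.0 : 97.3 : 31.5.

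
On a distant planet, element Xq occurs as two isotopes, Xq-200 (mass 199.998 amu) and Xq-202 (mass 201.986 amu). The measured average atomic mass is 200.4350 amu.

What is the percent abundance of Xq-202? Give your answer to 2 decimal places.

21.98%

With x = fraction of Xq-200 (so Xq-202 is 1 − x):
199.998·x + 201.986·(1 − x) = 200.4350
(199.998 − 201.986)·x = 200.4350 − 201.986
x = -1.5510 / -1.988 = 0.78018 → 78.02% Xq-200, 21.98% Xq-202.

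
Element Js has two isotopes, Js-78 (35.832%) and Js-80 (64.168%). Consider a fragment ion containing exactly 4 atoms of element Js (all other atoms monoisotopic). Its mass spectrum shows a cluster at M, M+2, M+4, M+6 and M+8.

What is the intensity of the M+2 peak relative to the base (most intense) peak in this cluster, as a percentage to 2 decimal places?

Term probabilities: M 0.0165, M+2 0.1181, M+4 0.3172, M+6 0.3787, M+8 0.1695. Base peak = M+6.
P(M+6) = C(4,3) × 0.35832^1 × 0.64168^3 = 4 × 0.35832 × 0.26421381 = 0.378692 (base)
P(M+2) = C(4,1) × 0.35832^3 × 0.64168^1 = 4 × 0.04600586 × 0.64168 = 0.118084
Relative intensity = 0.118084 / 0.378692 × 100 = 31.18

31.18%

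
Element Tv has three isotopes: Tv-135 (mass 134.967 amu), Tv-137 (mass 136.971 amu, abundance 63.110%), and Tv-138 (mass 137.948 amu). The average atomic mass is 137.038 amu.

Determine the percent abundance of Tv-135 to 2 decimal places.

9.84%

The remaining 36.890% is split between Tv-135 (fraction x) and Tv-138 (fraction 0.36890 − x).
Substituting: 134.967x + 137.948(0.36890 − x) = 50.5956019
(134.967 − 137.948)x = -0.2934153  ⇒  x = 0.09843, y = 0.27047
Tv-135: 9.84%, Tv-138: 27.05%.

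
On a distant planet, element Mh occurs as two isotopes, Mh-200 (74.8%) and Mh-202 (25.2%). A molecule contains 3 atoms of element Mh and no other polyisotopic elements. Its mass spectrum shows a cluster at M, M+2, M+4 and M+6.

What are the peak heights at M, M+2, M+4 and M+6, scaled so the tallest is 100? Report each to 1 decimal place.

Expanding (0.748 + 0.252)^3:
P(M) = 0.748^3 = 0.418509
P(M+2) = 3 × 0.748^2 × 0.252^1 = 0.422985
P(M+4) = 3 × 0.748^1 × 0.252^2 = 0.142503
P(M+6) = 0.252^3 = 0.016003
The M+2 peak is largest (0.422985); scaling to 100 gives 98.9 : 100.0 : 33.7 : 3.8.

98.9 : 100.0 : 33.7 : 3.8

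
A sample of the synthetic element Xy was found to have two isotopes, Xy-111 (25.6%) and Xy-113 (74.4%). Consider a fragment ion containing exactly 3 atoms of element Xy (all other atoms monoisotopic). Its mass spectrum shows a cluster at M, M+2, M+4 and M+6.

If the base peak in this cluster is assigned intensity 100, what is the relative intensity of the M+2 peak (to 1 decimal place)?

34.4

Binomial terms of (0.256 + 0.744)^3: M 0.0168, M+2 0.1463, M+4 0.4251, M+6 0.4118 → M+4 is the base peak.
P(M+4) = C(3,2) × 0.256^1 × 0.744^2 = 3 × 0.2560 × 0.553536 = 0.425116 (base)
P(M+2) = C(3,1) × 0.256^2 × 0.744^1 = 3 × 0.065536 × 0.7440 = 0.146276
Relative intensity = 0.146276 / 0.425116 × 100 = 34.4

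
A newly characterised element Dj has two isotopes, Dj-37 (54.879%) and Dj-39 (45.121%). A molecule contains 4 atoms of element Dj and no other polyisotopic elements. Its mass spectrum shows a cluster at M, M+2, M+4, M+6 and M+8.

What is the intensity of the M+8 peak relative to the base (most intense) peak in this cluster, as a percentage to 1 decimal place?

11.3%

Binomial terms of (0.54879 + 0.45121)^4: M 0.0907, M+2 0.2983, M+4 0.3679, M+6 0.2017, M+8 0.0414 → M+4 is the base peak.
P(M+4) = C(4,2) × 0.54879^2 × 0.45121^2 = 6 × 0.30117046 × 0.20359046 = 0.367893 (base)
P(M+8) = C(4,4) × 0.54879^0 × 0.45121^4 = 1 × 1.0000 × 0.04144908 = 0.041449
Relative intensity = 0.041449 / 0.367893 × 100 = 11.3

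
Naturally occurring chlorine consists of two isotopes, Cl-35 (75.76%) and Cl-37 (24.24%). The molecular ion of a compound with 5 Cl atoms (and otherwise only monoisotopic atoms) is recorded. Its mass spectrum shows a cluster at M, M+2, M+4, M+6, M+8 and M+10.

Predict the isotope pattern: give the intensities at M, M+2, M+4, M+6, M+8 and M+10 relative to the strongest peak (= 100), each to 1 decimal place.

62.5 : 100.0 : 64.0 : 20.5 : 3.3 : 0.2

The 5 Cl atoms are independent, so intensities follow the terms of (0.7576 + 0.2424)^5.
P(M) = 0.7576^5 = 0.249574
P(M+2) = 5 × 0.7576^4 × 0.2424^1 = 0.399266
P(M+4) = 10 × 0.7576^3 × 0.2424^2 = 0.255497
P(M+6) = 10 × 0.7576^2 × 0.2424^3 = 0.081748
P(M+8) = 5 × 0.7576^1 × 0.2424^4 = 0.013078
P(M+10) = 0.2424^5 = 0.000837
The M+2 peak is largest (0.399266); scaling to 100 gives 62.5 : 100.0 : 64.0 : 20.5 : 3.3 : 0.2.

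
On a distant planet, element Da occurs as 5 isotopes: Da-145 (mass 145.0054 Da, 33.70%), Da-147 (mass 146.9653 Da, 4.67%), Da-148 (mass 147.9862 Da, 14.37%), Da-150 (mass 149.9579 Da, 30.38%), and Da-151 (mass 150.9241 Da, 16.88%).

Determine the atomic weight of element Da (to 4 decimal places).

148.0289 Da

The abundance-weighted mean is 0.3370 × 145.0054 + 0.0467 × 146.9653 + 0.1437 × 147.9862 + 0.3038 × 149.9579 + 0.1688 × 150.9241
= 48.86682 + 6.86328 + 21.26562 + 45.55721 + 25.47599 = 148.02892 Da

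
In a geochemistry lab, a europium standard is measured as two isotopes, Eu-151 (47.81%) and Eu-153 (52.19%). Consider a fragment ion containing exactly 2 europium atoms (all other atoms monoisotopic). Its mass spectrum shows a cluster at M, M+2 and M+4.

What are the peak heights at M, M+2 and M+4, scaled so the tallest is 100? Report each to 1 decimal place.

Each Eu atom is independently Eu-151 (p = 0.4781) or Eu-153 (q = 0.5219); the cluster is the binomial expansion (p + q)^2.
P(M) = 0.4781^2 = 0.228580
P(M+2) = 2 × 0.4781^1 × 0.5219^1 = 0.499041
P(M+4) = 0.5219^2 = 0.272380
The M+2 peak is largest (0.499041); scaling to 100 gives 45.8 : 100.0 : 54.6.

45.8 : 100.0 : 54.6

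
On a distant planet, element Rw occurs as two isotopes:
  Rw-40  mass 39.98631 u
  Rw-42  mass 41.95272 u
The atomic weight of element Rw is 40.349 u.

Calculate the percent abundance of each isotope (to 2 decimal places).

Rw-40: 81.56%, Rw-42: 18.44%

Let x be the fractional abundance of Rw-40; then Rw-42 has abundance 1 − x.
39.98631·x + 41.95272·(1 − x) = 40.349
(39.98631 − 41.95272)·x = 40.349 − 41.95272
x = -1.60372 / -1.96641 = 0.81556 → 81.56% Rw-40, 18.44% Rw-42.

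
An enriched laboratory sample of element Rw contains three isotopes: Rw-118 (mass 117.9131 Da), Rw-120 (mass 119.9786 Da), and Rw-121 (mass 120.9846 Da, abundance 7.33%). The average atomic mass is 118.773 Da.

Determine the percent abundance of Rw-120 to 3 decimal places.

Let x and y be the fractions of Rw-118 and Rw-120. Then x + y = 1 − 0.0733 = 0.9267 and 117.9131x + 119.9786y = 118.773 − 0.0733×120.9846 = 109.90482882.
Substituting: 117.9131x + 119.9786(0.9267 − x) = 109.90482882
(117.9131 − 119.9786)x = -1.2793398  ⇒  x = 0.61939, y = 0.30731
Rw-118: 61.939%, Rw-120: 30.731%.

30.731%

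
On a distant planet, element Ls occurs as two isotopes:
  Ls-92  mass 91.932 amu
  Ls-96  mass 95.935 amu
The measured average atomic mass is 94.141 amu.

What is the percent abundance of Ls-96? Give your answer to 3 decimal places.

Writing the weighted mean with unknown fraction x of Ls-92:
91.932·x + 95.935·(1 − x) = 94.141
(91.932 − 95.935)·x = 94.141 − 95.935
x = -1.794 / -4.003 = 0.44816 → 44.816% Ls-92, 55.184% Ls-96.

55.184%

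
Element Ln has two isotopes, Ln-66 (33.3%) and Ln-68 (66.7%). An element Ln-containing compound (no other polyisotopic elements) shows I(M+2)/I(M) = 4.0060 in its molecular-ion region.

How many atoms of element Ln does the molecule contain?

For n independent Ln atoms, I(M+2)/I(M) = n · (abundance Ln-68) / (abundance Ln-66) = n · 0.667/0.333.
n = 4.0060 × 0.333/0.667 = 2.00 ≈ 2

2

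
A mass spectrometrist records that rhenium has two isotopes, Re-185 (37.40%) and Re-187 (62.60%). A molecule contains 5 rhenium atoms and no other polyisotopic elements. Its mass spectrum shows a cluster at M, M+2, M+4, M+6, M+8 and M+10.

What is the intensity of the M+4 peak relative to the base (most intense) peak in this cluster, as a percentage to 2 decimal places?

59.74%

Term probabilities: M 0.0073, M+2 0.0612, M+4 0.2050, M+6 0.3431, M+8 0.2872, M+10 0.0961. Base peak = M+6.
P(M+6) = C(5,3) × 0.3740^2 × 0.6260^3 = 10 × 0.139876 × 0.24531438 = 0.343136 (base)
P(M+4) = C(5,2) × 0.3740^3 × 0.6260^2 = 10 × 0.05231362 × 0.391876 = 0.205005
Relative intensity = 0.205005 / 0.343136 × 100 = 59.74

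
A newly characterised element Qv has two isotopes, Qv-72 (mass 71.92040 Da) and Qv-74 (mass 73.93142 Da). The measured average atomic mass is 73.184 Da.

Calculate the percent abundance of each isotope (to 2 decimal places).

Qv-72: 37.17%, Qv-74: 62.83%

With x = fraction of Qv-72 (so Qv-74 is 1 − x):
71.92040·x + 73.93142·(1 − x) = 73.184
(71.92040 − 73.93142)·x = 73.184 − 73.93142
x = -0.74742 / -2.01102 = 0.37166 → 37.17% Qv-72, 62.83% Qv-74.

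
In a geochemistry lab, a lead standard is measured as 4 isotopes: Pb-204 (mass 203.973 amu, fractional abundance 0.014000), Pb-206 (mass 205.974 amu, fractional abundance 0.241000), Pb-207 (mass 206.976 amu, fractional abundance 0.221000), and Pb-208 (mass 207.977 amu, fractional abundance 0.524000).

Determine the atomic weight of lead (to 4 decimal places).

The abundance-weighted mean is 0.014000 × 203.973 + 0.241000 × 205.974 + 0.221000 × 206.976 + 0.524000 × 207.977
= 2.85562 + 49.63973 + 45.74170 + 108.97995 = 207.21700 amu

207.2170 amu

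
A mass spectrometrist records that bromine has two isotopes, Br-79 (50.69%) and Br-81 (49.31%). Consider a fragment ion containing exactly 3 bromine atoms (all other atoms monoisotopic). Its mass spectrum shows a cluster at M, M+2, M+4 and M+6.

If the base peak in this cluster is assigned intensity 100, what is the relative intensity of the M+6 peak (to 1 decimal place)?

31.5

Binomial terms of (0.5069 + 0.4931)^3: M 0.1302, M+2 0.3801, M+4 0.3698, M+6 0.1199 → M+2 is the base peak.
P(M+2) = C(3,1) × 0.5069^2 × 0.4931^1 = 3 × 0.25694761 × 0.4931 = 0.380103 (base)
P(M+6) = C(3,3) × 0.5069^0 × 0.4931^3 = 1 × 1.0000 × 0.11989609 = 0.119896
Relative intensity = 0.119896 / 0.380103 × 100 = 31.5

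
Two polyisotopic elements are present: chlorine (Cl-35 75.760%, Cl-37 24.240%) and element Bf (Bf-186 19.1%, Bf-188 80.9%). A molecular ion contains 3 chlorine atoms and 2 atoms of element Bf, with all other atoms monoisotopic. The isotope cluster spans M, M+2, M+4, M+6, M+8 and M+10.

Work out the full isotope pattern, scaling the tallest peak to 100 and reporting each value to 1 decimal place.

Chlorine pattern (n=3): 0.4348304 : 0.41738208 : 0.13354464 : 0.01424288
Element Bf pattern (n=2): 0.036481 : 0.309038 : 0.654481
Convolve the two distributions (both contribute in 2-u steps):
  M: 0.4348304×0.036481 = 0.015863
  M+2: 0.4348304×0.309038 + 0.41738208×0.036481 = 0.149606
  M+4: 0.4348304×0.654481 + 0.41738208×0.309038 + 0.13354464×0.036481 = 0.418447
  M+6: 0.41738208×0.654481 + 0.13354464×0.309038 + 0.01424288×0.036481 = 0.314959
  M+8: 0.13354464×0.654481 + 0.01424288×0.309038 = 0.091804
  M+10: 0.01424288×0.654481 = 0.009322
Scale to base peak (0.418447) = 100: 3.8 : 35.8 : 100.0 : 75.3 : 21.9 : 2.2

3.8 : 35.8 : 100.0 : 75.3 : 21.9 : 2.2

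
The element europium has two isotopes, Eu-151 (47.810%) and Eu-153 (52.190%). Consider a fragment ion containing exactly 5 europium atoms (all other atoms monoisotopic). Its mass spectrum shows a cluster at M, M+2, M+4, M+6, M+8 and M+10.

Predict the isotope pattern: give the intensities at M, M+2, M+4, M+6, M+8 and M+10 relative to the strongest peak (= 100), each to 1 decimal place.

7.7 : 42.0 : 91.6 : 100.0 : 54.6 : 11.9

Each Eu atom is independently Eu-151 (p = 0.47810) or Eu-153 (q = 0.52190); the cluster is the binomial expansion (p + q)^5.
P(M) = 0.47810^5 = 0.024980
P(M+2) = 5 × 0.47810^4 × 0.52190^1 = 0.136343
P(M+4) = 10 × 0.47810^3 × 0.52190^2 = 0.297667
P(M+6) = 10 × 0.47810^2 × 0.52190^3 = 0.324937
P(M+8) = 5 × 0.47810^1 × 0.52190^4 = 0.177353
P(M+10) = 0.52190^5 = 0.038720
The M+6 peak is largest (0.324937); scaling to 100 gives 7.7 : 42.0 : 91.6 : 100.0 : 54.6 : 11.9.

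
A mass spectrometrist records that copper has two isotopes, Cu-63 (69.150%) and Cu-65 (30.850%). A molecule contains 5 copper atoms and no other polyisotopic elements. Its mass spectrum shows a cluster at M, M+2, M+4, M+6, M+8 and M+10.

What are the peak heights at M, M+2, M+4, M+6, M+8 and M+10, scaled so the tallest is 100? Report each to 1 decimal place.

Each Cu atom is independently Cu-63 (p = 0.69150) or Cu-65 (q = 0.30850); the cluster is the binomial expansion (p + q)^5.
P(M) = 0.69150^5 = 0.158111
P(M+2) = 5 × 0.69150^4 × 0.30850^1 = 0.352691
P(M+4) = 10 × 0.69150^3 × 0.30850^2 = 0.314693
P(M+6) = 10 × 0.69150^2 × 0.30850^3 = 0.140394
P(M+8) = 5 × 0.69150^1 × 0.30850^4 = 0.031317
P(M+10) = 0.30850^5 = 0.002794
The M+2 peak is largest (0.352691); scaling to 100 gives 44.8 : 100.0 : 89.2 : 39.8 : 8.9 : 0.8.

44.8 : 100.0 : 89.2 : 39.8 : 8.9 : 0.8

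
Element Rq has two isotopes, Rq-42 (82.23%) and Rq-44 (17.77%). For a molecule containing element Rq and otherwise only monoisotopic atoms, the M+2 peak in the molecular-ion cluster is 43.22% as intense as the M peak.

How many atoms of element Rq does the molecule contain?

2

With n Rq atoms, P(M+2)/P(M) = C(n,1)·p^(n−1)q / p^n = n·q/p = n · 0.1777/0.8223.
n = 0.4322 × 0.8223/0.1777 = 2.00 ≈ 2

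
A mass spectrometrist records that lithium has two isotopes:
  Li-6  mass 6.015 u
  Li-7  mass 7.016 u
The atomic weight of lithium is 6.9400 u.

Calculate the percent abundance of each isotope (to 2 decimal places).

Let x be the fractional abundance of Li-6; then Li-7 has abundance 1 − x.
6.015·x + 7.016·(1 − x) = 6.9400
(6.015 − 7.016)·x = 6.9400 − 7.016
x = -0.0760 / -1.001 = 0.07592 → 7.59% Li-6, 92.41% Li-7.

Li-6: 7.59%, Li-7: 92.41%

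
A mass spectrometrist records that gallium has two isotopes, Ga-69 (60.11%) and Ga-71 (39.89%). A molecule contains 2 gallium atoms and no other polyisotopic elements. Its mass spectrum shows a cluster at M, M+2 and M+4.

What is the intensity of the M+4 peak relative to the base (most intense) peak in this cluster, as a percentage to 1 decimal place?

(0.6011 + 0.3989)^2 gives M 0.3613, M+2 0.4796, M+4 0.1591; the largest is M+2.
P(M+2) = C(2,1) × 0.6011^1 × 0.3989^1 = 2 × 0.6011 × 0.3989 = 0.479558 (base)
P(M+4) = C(2,2) × 0.6011^0 × 0.3989^2 = 1 × 1.0000 × 0.15912121 = 0.159121
Relative intensity = 0.159121 / 0.479558 × 100 = 33.2

33.2%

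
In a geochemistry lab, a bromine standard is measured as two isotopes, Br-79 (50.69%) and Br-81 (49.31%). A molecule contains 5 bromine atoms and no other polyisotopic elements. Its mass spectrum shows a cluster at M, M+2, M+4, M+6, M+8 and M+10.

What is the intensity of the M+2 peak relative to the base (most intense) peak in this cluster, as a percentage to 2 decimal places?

51.40%

Binomial terms of (0.5069 + 0.4931)^5: M 0.0335, M+2 0.1628, M+4 0.3167, M+6 0.3081, M+8 0.1498, M+10 0.0292 → M+4 is the base peak.
P(M+4) = C(5,2) × 0.5069^3 × 0.4931^2 = 10 × 0.13024674 × 0.24314761 = 0.316692 (base)
P(M+2) = C(5,1) × 0.5069^4 × 0.4931^1 = 5 × 0.06602207 × 0.4931 = 0.162777
Relative intensity = 0.162777 / 0.316692 × 100 = 51.40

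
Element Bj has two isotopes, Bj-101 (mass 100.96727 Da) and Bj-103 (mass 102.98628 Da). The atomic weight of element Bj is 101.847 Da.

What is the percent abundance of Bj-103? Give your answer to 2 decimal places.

Let x be the fractional abundance of Bj-101; then Bj-103 has abundance 1 − x.
100.96727·x + 102.98628·(1 − x) = 101.847
(100.96727 − 102.98628)·x = 101.847 − 102.98628
x = -1.13928 / -2.01901 = 0.56428 → 56.43% Bj-101, 43.57% Bj-103.

43.57%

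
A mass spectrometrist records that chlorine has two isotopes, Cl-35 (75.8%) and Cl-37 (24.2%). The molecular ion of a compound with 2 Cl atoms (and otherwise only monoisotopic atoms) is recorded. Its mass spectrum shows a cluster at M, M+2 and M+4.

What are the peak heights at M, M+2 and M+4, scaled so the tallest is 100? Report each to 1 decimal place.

100.0 : 63.9 : 10.2

Each Cl atom is independently Cl-35 (p = 0.758) or Cl-37 (q = 0.242); the cluster is the binomial expansion (p + q)^2.
P(M) = 0.758^2 = 0.574564
P(M+2) = 2 × 0.758^1 × 0.242^1 = 0.366872
P(M+4) = 0.242^2 = 0.058564
The M peak is largest (0.574564); scaling to 100 gives 100.0 : 63.9 : 10.2.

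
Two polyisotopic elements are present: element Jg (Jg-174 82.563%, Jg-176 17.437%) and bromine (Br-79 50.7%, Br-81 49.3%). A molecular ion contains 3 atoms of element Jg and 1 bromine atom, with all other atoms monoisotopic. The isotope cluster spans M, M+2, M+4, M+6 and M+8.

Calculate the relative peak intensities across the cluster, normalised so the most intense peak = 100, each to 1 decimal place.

62.3 : 100.0 : 46.7 : 8.7 : 0.6

Element Jg pattern (n=3): 0.56280299 : 0.35658572 : 0.07530959 : 0.0053017
Bromine pattern (n=1): 0.5070 : 0.4930
Convolve the two distributions (both contribute in 2-u steps):
  M: 0.56280299×0.5070 = 0.285341
  M+2: 0.56280299×0.4930 + 0.35658572×0.5070 = 0.458251
  M+4: 0.35658572×0.4930 + 0.07530959×0.5070 = 0.213979
  M+6: 0.07530959×0.4930 + 0.0053017×0.5070 = 0.039816
  M+8: 0.0053017×0.4930 = 0.002614
Scale to base peak (0.458251) = 100: 62.3 : 100.0 : 46.7 : 8.7 : 0.6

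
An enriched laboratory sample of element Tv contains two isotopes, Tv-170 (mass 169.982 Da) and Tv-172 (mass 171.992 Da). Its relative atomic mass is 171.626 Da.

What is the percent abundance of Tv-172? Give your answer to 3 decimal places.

81.791%

Writing the weighted mean with unknown fraction x of Tv-170:
169.982·x + 171.992·(1 − x) = 171.626
(169.982 − 171.992)·x = 171.626 − 171.992
x = -0.366 / -2.010 = 0.18209 → 18.209% Tv-170, 81.791% Tv-172.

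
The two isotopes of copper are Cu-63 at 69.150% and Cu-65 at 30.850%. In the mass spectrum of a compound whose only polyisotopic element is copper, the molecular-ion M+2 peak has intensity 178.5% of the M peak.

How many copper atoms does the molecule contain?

4

With n Cu atoms, P(M+2)/P(M) = C(n,1)·p^(n−1)q / p^n = n·q/p = n · 0.30850/0.69150.
n = 1.785 × 0.69150/0.30850 = 4.00 ≈ 4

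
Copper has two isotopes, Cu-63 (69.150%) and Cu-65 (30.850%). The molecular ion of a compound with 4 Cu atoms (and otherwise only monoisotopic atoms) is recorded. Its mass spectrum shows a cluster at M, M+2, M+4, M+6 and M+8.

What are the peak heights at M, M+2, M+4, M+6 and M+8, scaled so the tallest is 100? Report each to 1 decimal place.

56.0 : 100.0 : 66.9 : 19.9 : 2.2

Each Cu atom is independently Cu-63 (p = 0.69150) or Cu-65 (q = 0.30850); the cluster is the binomial expansion (p + q)^4.
P(M) = 0.69150^4 = 0.228649
P(M+2) = 4 × 0.69150^3 × 0.30850^1 = 0.408030
P(M+4) = 6 × 0.69150^2 × 0.30850^2 = 0.273052
P(M+6) = 4 × 0.69150^1 × 0.30850^3 = 0.081212
P(M+8) = 0.30850^4 = 0.009058
The M+2 peak is largest (0.408030); scaling to 100 gives 56.0 : 100.0 : 66.9 : 19.9 : 2.2.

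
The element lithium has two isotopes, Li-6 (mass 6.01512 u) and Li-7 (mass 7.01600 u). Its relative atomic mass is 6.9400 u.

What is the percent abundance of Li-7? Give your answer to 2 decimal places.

Let x be the fractional abundance of Li-6; then Li-7 has abundance 1 − x.
6.01512·x + 7.01600·(1 − x) = 6.9400
(6.01512 − 7.01600)·x = 6.9400 − 7.01600
x = -0.07600 / -1.00088 = 0.07593 → 7.59% Li-6, 92.41% Li-7.

92.41%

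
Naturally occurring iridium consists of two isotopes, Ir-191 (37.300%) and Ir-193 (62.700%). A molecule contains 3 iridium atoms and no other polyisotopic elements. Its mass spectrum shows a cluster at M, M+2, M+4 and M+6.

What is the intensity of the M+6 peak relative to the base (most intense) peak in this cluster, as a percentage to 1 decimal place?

Binomial terms of (0.37300 + 0.62700)^3: M 0.0519, M+2 0.2617, M+4 0.4399, M+6 0.2465 → M+4 is the base peak.
P(M+4) = C(3,2) × 0.37300^1 × 0.62700^2 = 3 × 0.3730 × 0.393129 = 0.439911 (base)
P(M+6) = C(3,3) × 0.37300^0 × 0.62700^3 = 1 × 1.0000 × 0.24649188 = 0.246492
Relative intensity = 0.246492 / 0.439911 × 100 = 56.0

56.0%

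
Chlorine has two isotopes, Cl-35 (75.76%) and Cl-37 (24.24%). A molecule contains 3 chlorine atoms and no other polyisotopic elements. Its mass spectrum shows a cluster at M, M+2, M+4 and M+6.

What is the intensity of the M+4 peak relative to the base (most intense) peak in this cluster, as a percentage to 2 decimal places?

30.71%

Binomial terms of (0.7576 + 0.2424)^3: M 0.4348, M+2 0.4174, M+4 0.1335, M+6 0.0142 → M is the base peak.
P(M) = C(3,0) × 0.7576^3 × 0.2424^0 = 1 × 0.4348304 × 1.0000 = 0.434830 (base)
P(M+4) = C(3,2) × 0.7576^1 × 0.2424^2 = 3 × 0.7576 × 0.05875776 = 0.133545
Relative intensity = 0.133545 / 0.434830 × 100 = 30.71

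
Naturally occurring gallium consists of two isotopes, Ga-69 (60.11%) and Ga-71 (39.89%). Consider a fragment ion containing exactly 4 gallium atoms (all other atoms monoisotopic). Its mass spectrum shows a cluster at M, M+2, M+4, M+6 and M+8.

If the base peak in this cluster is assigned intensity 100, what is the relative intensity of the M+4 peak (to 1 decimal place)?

99.5

Term probabilities: M 0.1306, M+2 0.3465, M+4 0.3450, M+6 0.1526, M+8 0.0253. Base peak = M+2.
P(M+2) = C(4,1) × 0.6011^3 × 0.3989^1 = 4 × 0.21719018 × 0.3989 = 0.346549 (base)
P(M+4) = C(4,2) × 0.6011^2 × 0.3989^2 = 6 × 0.36132121 × 0.15912121 = 0.344963
Relative intensity = 0.344963 / 0.346549 × 100 = 99.5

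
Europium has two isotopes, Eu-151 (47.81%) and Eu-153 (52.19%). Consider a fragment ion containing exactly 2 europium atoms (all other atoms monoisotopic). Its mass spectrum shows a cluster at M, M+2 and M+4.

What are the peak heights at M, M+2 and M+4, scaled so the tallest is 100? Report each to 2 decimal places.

The 2 Eu atoms are independent, so intensities follow the terms of (0.4781 + 0.5219)^2.
P(M) = 0.4781^2 = 0.228580
P(M+2) = 2 × 0.4781^1 × 0.5219^1 = 0.499041
P(M+4) = 0.5219^2 = 0.272380
The M+2 peak is largest (0.499041); scaling to 100 gives 45.80 : 100.00 : 54.58.

45.80 : 100.00 : 54.58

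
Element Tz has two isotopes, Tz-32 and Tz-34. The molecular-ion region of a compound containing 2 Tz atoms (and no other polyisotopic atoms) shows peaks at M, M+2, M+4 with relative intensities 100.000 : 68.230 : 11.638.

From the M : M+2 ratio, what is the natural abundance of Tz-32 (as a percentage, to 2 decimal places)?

Let p = fractional abundance of Tz-32. I(M+2)/I(M) = [C(2,1)·p^1·(1−p)] / p^2 = 2·(1−p)/p = 68.230/100.000 = 0.6823
(1−p)/p = 0.6823/2 = 0.3412  ⇒  p = 1/(1 + 0.3412) = 0.7456
Tz-32: 74.56%, Tz-34: 25.44%.

74.56%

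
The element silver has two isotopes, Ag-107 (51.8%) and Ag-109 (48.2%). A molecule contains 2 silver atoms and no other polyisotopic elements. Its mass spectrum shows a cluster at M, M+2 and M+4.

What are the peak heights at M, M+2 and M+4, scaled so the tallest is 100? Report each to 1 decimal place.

53.7 : 100.0 : 46.5

Expanding (0.518 + 0.482)^2:
P(M) = 0.518^2 = 0.268324
P(M+2) = 2 × 0.518^1 × 0.482^1 = 0.499352
P(M+4) = 0.482^2 = 0.232324
The M+2 peak is largest (0.499352); scaling to 100 gives 53.7 : 100.0 : 46.5.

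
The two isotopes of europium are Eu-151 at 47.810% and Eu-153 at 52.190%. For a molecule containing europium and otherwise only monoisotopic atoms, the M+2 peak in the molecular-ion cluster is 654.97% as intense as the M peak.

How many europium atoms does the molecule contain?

With n Eu atoms, P(M+2)/P(M) = C(n,1)·p^(n−1)q / p^n = n·q/p = n · 0.52190/0.47810.
n = 6.5497 × 0.47810/0.52190 = 6.00 ≈ 6

6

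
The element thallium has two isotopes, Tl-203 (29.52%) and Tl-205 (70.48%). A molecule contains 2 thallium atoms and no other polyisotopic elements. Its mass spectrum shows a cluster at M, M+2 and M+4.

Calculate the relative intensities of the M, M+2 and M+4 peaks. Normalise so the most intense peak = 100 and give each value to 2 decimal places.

Expanding (0.2952 + 0.7048)^2:
P(M) = 0.2952^2 = 0.087143
P(M+2) = 2 × 0.2952^1 × 0.7048^1 = 0.416114
P(M+4) = 0.7048^2 = 0.496743
The M+4 peak is largest (0.496743); scaling to 100 gives 17.54 : 83.77 : 100.00.

17.54 : 83.77 : 100.00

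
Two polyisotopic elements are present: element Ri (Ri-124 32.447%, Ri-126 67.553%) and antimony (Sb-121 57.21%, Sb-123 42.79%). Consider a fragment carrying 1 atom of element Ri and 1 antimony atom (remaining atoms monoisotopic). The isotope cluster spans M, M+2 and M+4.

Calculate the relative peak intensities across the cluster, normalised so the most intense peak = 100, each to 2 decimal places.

Element Ri pattern (n=1): 0.32447 : 0.67553
Antimony pattern (n=1): 0.5721 : 0.4279
Convolve the two distributions (both contribute in 2-u steps):
  M: 0.32447×0.5721 = 0.185629
  M+2: 0.32447×0.4279 + 0.67553×0.5721 = 0.525311
  M+4: 0.67553×0.4279 = 0.289059
Scale to base peak (0.525311) = 100: 35.34 : 100.00 : 55.03

35.34 : 100.00 : 55.03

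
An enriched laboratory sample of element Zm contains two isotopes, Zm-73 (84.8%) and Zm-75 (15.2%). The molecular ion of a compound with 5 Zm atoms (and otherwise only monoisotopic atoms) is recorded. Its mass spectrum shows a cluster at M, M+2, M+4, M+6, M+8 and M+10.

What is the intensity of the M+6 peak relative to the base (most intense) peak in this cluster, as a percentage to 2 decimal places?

5.76%

(0.848 + 0.152)^5 gives M 0.4385, M+2 0.3930, M+4 0.1409, M+6 0.0253, M+8 0.0023, M+10 0.0001; the largest is M.
P(M) = C(5,0) × 0.848^5 × 0.152^0 = 1 × 0.43850976 × 1.0000 = 0.438510 (base)
P(M+6) = C(5,3) × 0.848^2 × 0.152^3 = 10 × 0.719104 × 0.00351181 = 0.025254
Relative intensity = 0.025254 / 0.438510 × 100 = 5.76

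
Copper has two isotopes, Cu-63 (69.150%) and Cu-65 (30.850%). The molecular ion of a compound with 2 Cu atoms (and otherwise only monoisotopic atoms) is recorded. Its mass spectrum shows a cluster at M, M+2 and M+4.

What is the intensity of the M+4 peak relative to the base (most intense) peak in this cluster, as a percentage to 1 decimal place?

Binomial terms of (0.69150 + 0.30850)^2: M 0.4782, M+2 0.4267, M+4 0.0952 → M is the base peak.
P(M) = C(2,0) × 0.69150^2 × 0.30850^0 = 1 × 0.47817225 × 1.0000 = 0.478172 (base)
P(M+4) = C(2,2) × 0.69150^0 × 0.30850^2 = 1 × 1.0000 × 0.09517225 = 0.095172
Relative intensity = 0.095172 / 0.478172 × 100 = 19.9

19.9%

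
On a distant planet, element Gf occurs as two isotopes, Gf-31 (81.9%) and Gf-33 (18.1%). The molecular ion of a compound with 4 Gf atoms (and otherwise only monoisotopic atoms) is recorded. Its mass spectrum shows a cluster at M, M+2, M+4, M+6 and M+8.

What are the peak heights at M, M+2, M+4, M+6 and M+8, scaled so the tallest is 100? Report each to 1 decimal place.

100.0 : 88.4 : 29.3 : 4.3 : 0.2

Each Gf atom is independently Gf-31 (p = 0.819) or Gf-33 (q = 0.181); the cluster is the binomial expansion (p + q)^4.
P(M) = 0.819^4 = 0.449920
P(M+2) = 4 × 0.819^3 × 0.181^1 = 0.397732
P(M+4) = 6 × 0.819^2 × 0.181^2 = 0.131849
P(M+6) = 4 × 0.819^1 × 0.181^3 = 0.019426
P(M+8) = 0.181^4 = 0.001073
The M peak is largest (0.449920); scaling to 100 gives 100.0 : 88.4 : 29.3 : 4.3 : 0.2.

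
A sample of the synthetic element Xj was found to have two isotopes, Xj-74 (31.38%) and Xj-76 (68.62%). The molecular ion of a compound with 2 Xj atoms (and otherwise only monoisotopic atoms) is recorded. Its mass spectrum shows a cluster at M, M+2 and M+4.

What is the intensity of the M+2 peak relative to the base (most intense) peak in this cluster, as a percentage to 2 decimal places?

91.46%

(0.3138 + 0.6862)^2 gives M 0.0985, M+2 0.4307, M+4 0.4709; the largest is M+4.
P(M+4) = C(2,2) × 0.3138^0 × 0.6862^2 = 1 × 1.0000 × 0.47087044 = 0.470870 (base)
P(M+2) = C(2,1) × 0.3138^1 × 0.6862^1 = 2 × 0.3138 × 0.6862 = 0.430659
Relative intensity = 0.430659 / 0.470870 × 100 = 91.46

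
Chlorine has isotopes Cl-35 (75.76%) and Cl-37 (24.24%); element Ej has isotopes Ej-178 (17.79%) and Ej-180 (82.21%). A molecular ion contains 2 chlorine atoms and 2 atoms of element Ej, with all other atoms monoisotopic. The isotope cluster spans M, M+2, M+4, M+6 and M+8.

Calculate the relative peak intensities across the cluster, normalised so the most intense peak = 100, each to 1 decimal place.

3.7 : 36.1 : 100.0 : 53.4 : 8.0

Chlorine pattern (n=2): 0.57395776 : 0.36728448 : 0.05875776
Element Ej pattern (n=2): 0.03164841 : 0.29250318 : 0.67584841
Convolve the two distributions (both contribute in 2-u steps):
  M: 0.57395776×0.03164841 = 0.018165
  M+2: 0.57395776×0.29250318 + 0.36728448×0.03164841 = 0.179508
  M+4: 0.57395776×0.67584841 + 0.36728448×0.29250318 + 0.05875776×0.03164841 = 0.497200
  M+6: 0.36728448×0.67584841 + 0.05875776×0.29250318 = 0.265415
  M+8: 0.05875776×0.67584841 = 0.039711
Scale to base peak (0.497200) = 100: 3.7 : 36.1 : 100.0 : 53.4 : 8.0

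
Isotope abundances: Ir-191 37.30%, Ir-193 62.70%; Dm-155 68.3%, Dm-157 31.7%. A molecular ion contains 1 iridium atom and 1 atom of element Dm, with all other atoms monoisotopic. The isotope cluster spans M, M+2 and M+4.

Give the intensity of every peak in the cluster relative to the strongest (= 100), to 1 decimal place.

46.6 : 100.0 : 36.4

Iridium pattern (n=1): 0.3730 : 0.6270
Element Dm pattern (n=1): 0.6830 : 0.3170
Convolve the two distributions (both contribute in 2-u steps):
  M: 0.3730×0.6830 = 0.254759
  M+2: 0.3730×0.3170 + 0.6270×0.6830 = 0.546482
  M+4: 0.6270×0.3170 = 0.198759
Scale to base peak (0.546482) = 100: 46.6 : 100.0 : 36.4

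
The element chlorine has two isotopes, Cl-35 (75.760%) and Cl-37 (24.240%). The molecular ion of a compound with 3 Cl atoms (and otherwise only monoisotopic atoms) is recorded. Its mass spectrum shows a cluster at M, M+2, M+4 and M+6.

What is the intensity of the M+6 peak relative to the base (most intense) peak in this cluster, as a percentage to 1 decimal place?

3.3%

Term probabilities: M 0.4348, M+2 0.4174, M+4 0.1335, M+6 0.0142. Base peak = M.
P(M) = C(3,0) × 0.75760^3 × 0.24240^0 = 1 × 0.4348304 × 1.0000 = 0.434830 (base)
P(M+6) = C(3,3) × 0.75760^0 × 0.24240^3 = 1 × 1.0000 × 0.01424288 = 0.014243
Relative intensity = 0.014243 / 0.434830 × 100 = 3.3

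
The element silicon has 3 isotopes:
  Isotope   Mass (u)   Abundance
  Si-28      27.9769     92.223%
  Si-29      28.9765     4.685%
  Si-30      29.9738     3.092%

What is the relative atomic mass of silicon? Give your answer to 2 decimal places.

28.09 u

The abundance-weighted mean is 0.92223 × 27.9769 + 0.04685 × 28.9765 + 0.03092 × 29.9738
= 25.80114 + 1.35755 + 0.92679 = 28.08548 u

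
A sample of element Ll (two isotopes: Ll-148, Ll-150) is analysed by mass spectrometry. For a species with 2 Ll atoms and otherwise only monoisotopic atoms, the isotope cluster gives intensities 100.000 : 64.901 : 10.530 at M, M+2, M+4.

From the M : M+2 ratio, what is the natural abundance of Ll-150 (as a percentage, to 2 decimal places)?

Let p = fractional abundance of Ll-148. I(M+2)/I(M) = [C(2,1)·p^1·(1−p)] / p^2 = 2·(1−p)/p = 64.901/100.000 = 0.6490
(1−p)/p = 0.6490/2 = 0.3245  ⇒  p = 1/(1 + 0.3245) = 0.7550
Ll-148: 75.50%, Ll-150: 24.50%.

24.50%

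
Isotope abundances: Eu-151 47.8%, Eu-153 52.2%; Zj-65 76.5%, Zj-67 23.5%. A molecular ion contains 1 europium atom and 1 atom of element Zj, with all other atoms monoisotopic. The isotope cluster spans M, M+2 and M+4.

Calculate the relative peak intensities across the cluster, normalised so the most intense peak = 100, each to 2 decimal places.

Europium pattern (n=1): 0.4780 : 0.5220
Element Zj pattern (n=1): 0.7650 : 0.2350
Convolve the two distributions (both contribute in 2-u steps):
  M: 0.4780×0.7650 = 0.365670
  M+2: 0.4780×0.2350 + 0.5220×0.7650 = 0.511660
  M+4: 0.5220×0.2350 = 0.122670
Scale to base peak (0.511660) = 100: 71.47 : 100.00 : 23.97

71.47 : 100.00 : 23.97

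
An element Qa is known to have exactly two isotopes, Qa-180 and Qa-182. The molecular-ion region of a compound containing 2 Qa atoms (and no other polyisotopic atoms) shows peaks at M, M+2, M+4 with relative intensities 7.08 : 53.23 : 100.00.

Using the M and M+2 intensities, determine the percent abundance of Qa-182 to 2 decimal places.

78.99%

Write p for the Qa-180 fraction. I(M+2)/I(M) = [C(2,1)·p^1·(1−p)] / p^2 = 2·(1−p)/p = 53.23/7.08 = 7.5184
(1−p)/p = 7.5184/2 = 3.7592  ⇒  p = 1/(1 + 3.7592) = 0.2101
Qa-180: 21.01%, Qa-182: 78.99%.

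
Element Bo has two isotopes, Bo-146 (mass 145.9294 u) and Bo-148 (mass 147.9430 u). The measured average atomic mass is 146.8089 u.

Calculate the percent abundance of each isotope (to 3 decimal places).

With x = fraction of Bo-146 (so Bo-148 is 1 − x):
145.9294·x + 147.9430·(1 − x) = 146.8089
(145.9294 − 147.9430)·x = 146.8089 − 147.9430
x = -1.1341 / -2.0136 = 0.56322 → 56.322% Bo-146, 43.678% Bo-148.

Bo-146: 56.322%, Bo-148: 43.678%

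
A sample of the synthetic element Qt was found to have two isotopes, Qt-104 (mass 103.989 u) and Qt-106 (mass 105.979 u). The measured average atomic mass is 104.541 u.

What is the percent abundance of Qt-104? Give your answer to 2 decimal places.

Let x be the fractional abundance of Qt-104; then Qt-106 has abundance 1 − x.
103.989·x + 105.979·(1 − x) = 104.541
(103.989 − 105.979)·x = 104.541 − 105.979
x = -1.438 / -1.990 = 0.72261 → 72.26% Qt-104, 27.74% Qt-106.

72.26%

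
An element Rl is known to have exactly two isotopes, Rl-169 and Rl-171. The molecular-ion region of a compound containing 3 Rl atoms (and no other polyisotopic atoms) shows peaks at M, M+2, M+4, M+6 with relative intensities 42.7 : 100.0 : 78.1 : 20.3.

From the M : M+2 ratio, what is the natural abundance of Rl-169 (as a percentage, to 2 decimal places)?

Let p = fractional abundance of Rl-169. I(M+2)/I(M) = [C(3,1)·p^2·(1−p)] / p^3 = 3·(1−p)/p = 100.0/42.7 = 2.3419
(1−p)/p = 2.3419/3 = 0.7806  ⇒  p = 1/(1 + 0.7806) = 0.5616
Rl-169: 56.16%, Rl-171: 43.84%.

56.16%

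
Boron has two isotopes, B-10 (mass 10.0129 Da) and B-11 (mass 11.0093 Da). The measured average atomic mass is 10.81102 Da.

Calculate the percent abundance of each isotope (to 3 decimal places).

With x = fraction of B-10 (so B-11 is 1 − x):
10.0129·x + 11.0093·(1 − x) = 10.81102
(10.0129 − 11.0093)·x = 10.81102 − 11.0093
x = -0.19828 / -0.9964 = 0.19900 → 19.900% B-10, 80.100% B-11.

B-10: 19.900%, B-11: 80.100%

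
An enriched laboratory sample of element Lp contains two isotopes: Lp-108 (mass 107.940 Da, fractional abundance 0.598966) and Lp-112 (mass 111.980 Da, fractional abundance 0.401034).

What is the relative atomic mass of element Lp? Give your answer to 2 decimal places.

The abundance-weighted mean is 0.598966 × 107.940 + 0.401034 × 111.980
= 64.6524 + 44.9078 = 109.5602 Da

109.56 Da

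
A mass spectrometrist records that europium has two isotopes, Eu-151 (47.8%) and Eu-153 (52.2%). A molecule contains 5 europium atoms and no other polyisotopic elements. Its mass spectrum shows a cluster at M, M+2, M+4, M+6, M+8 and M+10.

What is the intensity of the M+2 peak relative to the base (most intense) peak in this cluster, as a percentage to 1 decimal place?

Term probabilities: M 0.0250, M+2 0.1363, M+4 0.2976, M+6 0.3250, M+8 0.1775, M+10 0.0388. Base peak = M+6.
P(M+6) = C(5,3) × 0.478^2 × 0.522^3 = 10 × 0.228484 × 0.14223665 = 0.324988 (base)
P(M+2) = C(5,1) × 0.478^4 × 0.522^1 = 5 × 0.05220494 × 0.5220 = 0.136255
Relative intensity = 0.136255 / 0.324988 × 100 = 41.9

41.9%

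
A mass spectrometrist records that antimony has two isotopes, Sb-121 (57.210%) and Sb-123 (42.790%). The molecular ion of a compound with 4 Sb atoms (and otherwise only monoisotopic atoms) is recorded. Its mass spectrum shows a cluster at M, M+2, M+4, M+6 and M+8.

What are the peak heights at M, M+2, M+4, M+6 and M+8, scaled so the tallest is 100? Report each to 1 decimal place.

29.8 : 89.1 : 100.0 : 49.9 : 9.3

The 4 Sb atoms are independent, so intensities follow the terms of (0.57210 + 0.42790)^4.
P(M) = 0.57210^4 = 0.107124
P(M+2) = 4 × 0.57210^3 × 0.42790^1 = 0.320493
P(M+4) = 6 × 0.57210^2 × 0.42790^2 = 0.359567
P(M+6) = 4 × 0.57210^1 × 0.42790^3 = 0.179291
P(M+8) = 0.42790^4 = 0.033525
The M+4 peak is largest (0.359567); scaling to 100 gives 29.8 : 89.1 : 100.0 : 49.9 : 9.3.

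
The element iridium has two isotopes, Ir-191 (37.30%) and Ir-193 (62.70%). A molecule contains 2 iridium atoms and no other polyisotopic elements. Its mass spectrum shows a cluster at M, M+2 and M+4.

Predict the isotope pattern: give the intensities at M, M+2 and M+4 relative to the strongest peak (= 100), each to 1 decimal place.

Each Ir atom is independently Ir-191 (p = 0.3730) or Ir-193 (q = 0.6270); the cluster is the binomial expansion (p + q)^2.
P(M) = 0.3730^2 = 0.139129
P(M+2) = 2 × 0.3730^1 × 0.6270^1 = 0.467742
P(M+4) = 0.6270^2 = 0.393129
The M+2 peak is largest (0.467742); scaling to 100 gives 29.7 : 100.0 : 84.0.

29.7 : 100.0 : 84.0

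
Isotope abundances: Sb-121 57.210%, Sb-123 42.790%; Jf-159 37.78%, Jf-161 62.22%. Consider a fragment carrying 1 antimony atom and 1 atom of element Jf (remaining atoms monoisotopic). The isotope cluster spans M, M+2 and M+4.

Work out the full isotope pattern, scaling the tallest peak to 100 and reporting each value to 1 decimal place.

Antimony pattern (n=1): 0.5721 : 0.4279
Element Jf pattern (n=1): 0.3778 : 0.6222
Convolve the two distributions (both contribute in 2-u steps):
  M: 0.5721×0.3778 = 0.216139
  M+2: 0.5721×0.6222 + 0.4279×0.3778 = 0.517621
  M+4: 0.4279×0.6222 = 0.266239
Scale to base peak (0.517621) = 100: 41.8 : 100.0 : 51.4

41.8 : 100.0 : 51.4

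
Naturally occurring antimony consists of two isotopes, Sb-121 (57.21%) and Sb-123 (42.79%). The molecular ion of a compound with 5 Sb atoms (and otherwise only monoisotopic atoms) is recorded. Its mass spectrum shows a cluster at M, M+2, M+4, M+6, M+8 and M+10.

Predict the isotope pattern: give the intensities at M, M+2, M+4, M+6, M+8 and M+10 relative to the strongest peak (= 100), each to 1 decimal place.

17.9 : 66.8 : 100.0 : 74.8 : 28.0 : 4.2

Expanding (0.5721 + 0.4279)^5:
P(M) = 0.5721^5 = 0.061286
P(M+2) = 5 × 0.5721^4 × 0.4279^1 = 0.229192
P(M+4) = 10 × 0.5721^3 × 0.4279^2 = 0.342847
P(M+6) = 10 × 0.5721^2 × 0.4279^3 = 0.256431
P(M+8) = 5 × 0.5721^1 × 0.4279^4 = 0.095898
P(M+10) = 0.4279^5 = 0.014345
The M+4 peak is largest (0.342847); scaling to 100 gives 17.9 : 66.8 : 100.0 : 74.8 : 28.0 : 4.2.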